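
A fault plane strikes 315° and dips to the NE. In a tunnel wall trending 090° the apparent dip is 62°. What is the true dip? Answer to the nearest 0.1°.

The section is 45° from the strike.
tan(true dip) = tan 62° / sin 45° = 2.6597
δ = arctan(2.6597) = 69.39°

69.4°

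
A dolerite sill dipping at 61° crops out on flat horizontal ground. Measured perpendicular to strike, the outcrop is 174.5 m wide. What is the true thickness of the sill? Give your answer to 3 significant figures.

True thickness t = w · sin(dip) = 174.5 × sin 61°
t = 174.5 × 0.8746 = 152.621 m

153 m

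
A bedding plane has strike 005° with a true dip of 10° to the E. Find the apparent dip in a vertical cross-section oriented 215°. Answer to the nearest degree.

The section lies 30° from the strike.
tan α = tan 10° × sin 30° = 0.1763 × 0.5000 = 0.0882
apparent dip = arctan 0.0882 = 5.04°

5°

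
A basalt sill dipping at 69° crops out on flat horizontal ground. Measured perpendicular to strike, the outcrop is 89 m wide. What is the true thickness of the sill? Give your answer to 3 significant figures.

83.1 m

True thickness t = w · sin(dip) = 89 × sin 69°
t = 89 × 0.9336 = 83.089 m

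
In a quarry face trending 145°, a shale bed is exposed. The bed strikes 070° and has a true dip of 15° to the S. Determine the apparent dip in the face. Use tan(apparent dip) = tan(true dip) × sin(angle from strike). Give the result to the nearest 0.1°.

14.5°

The strike is 070° and the section trends 145°; the acute angle between them is β = 75°.
tan α = tan 15° × sin 75° = 0.2679 × 0.9659 = 0.2588
α = arctan(0.2588) = 14.51°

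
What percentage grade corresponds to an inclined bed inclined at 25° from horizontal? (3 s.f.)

46.6%

grade % = 100 × tan 25° = 100 × 0.4663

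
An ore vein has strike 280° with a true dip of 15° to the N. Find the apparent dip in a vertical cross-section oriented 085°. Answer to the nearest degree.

4°

The strike is 280° and the section trends 085°; the acute angle between them is β = 15°.
tan(apparent dip) = tan 15° · sin 15° = 0.0694
apparent dip = arctan 0.0694 = 3.97°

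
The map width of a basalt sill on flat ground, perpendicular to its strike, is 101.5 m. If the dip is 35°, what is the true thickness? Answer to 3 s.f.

True thickness t = w · sin(dip) = 101.5 × sin 35°
t = 101.5 × 0.5736 = 58.218 m

58.2 m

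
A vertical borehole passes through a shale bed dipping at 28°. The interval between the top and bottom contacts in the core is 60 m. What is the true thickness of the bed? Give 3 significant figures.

True thickness t = h · cos(dip) = 60 × cos 28°
t = 60 × 0.8829 = 52.977 m

53.0 m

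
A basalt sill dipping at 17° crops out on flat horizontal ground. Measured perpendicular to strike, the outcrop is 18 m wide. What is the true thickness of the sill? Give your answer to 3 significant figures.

True thickness t = w · sin(dip) = 18 × sin 17°
t = 18 × 0.2924 = 5.263 m

5.26 m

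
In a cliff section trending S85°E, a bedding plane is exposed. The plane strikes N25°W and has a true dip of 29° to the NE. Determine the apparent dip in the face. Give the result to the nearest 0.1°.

Angle between strike (N25°W) and section (S85°E): β = 60°.
tan(apparent dip) = tan 29° · sin 60° = 0.4800
apparent dip = arctan 0.4800 = 25.64°

25.6°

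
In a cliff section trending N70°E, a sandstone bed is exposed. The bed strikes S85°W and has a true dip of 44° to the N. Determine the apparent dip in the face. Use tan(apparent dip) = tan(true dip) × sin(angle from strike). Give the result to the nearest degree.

14°

The section lies 15° from the strike.
tan α = tan 44° × sin 15° = 0.9657 × 0.2588 = 0.2499
α = arctan(0.2499) = 14.03°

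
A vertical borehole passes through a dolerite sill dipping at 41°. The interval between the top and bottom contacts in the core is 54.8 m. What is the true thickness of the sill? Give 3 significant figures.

True thickness t = h · cos(dip) = 54.8 × cos 41°
t = 54.8 × 0.7547 = 41.358 m

41.4 m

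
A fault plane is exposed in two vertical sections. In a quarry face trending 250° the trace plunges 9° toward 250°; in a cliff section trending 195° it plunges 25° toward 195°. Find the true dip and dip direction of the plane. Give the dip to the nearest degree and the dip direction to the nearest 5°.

Represent each trace as a vector plunging at its apparent dip toward its trend (east-north-up frame): v₁ = (-0.928, -0.338, -0.156), v₂ = (-0.235, -0.875, -0.423).
n = v₁ × v₂ = (0.006, -0.356, 0.733) (taken with n_z > 0).
Dip δ = arctan(|n_h|/n_z) = arctan(0.356/0.733) = 25.9°.
Dip direction = azimuth of (n_x, n_y) = atan2(0.006, -0.356) = 179°.

true dip 26°, dip direction 180°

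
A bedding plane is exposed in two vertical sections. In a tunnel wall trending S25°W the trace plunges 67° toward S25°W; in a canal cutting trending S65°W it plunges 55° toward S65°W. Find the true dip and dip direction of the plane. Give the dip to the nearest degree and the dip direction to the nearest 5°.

true dip 68°, dip direction 190°

Represent each trace as a vector plunging at its apparent dip toward its trend (east-north-up frame): v₁ = (-0.165, -0.354, -0.921), v₂ = (-0.520, -0.242, -0.819).
Cross product v₁ × v₂ gives the pole to the plane: n ∝ (-0.067, -0.343, 0.144).
tan δ = √(n_x²+n_y²)/n_z = 0.350/0.144, so δ = 67.6°.
The horizontal component of n points toward azimuth atan2(n_x, n_y) = 191°, the dip direction.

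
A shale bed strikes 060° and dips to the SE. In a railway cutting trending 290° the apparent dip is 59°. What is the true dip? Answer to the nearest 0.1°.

65.3°

The section is 50° from the strike.
tan(true dip) = tan 59° / sin 50° = 2.1726
δ = arctan(2.1726) = 65.28°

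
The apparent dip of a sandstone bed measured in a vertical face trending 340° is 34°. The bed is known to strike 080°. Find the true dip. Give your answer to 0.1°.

The section is 80° from the strike.
tan(true dip) = tan 34° / sin 80° = 0.6849
δ = arctan(0.6849) = 34.41°

34.4°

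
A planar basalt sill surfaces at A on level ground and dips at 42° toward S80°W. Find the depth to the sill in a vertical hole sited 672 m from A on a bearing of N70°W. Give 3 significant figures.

524 m

The hole lies 30° from the dip direction, so the down-dip offset is 672 × cos 30° = 581.97 m.
Depth = down-dip offset × tan(dip) = 581.97 × tan 42° = 581.97 × 0.9004
Depth = 524.01 m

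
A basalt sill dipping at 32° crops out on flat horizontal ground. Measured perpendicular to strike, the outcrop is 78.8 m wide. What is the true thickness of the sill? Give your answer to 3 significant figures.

True thickness t = w · sin(dip) = 78.8 × sin 32°
t = 78.8 × 0.5299 = 41.758 m

41.8 m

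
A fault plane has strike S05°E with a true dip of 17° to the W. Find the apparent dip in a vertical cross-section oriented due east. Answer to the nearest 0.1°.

Angle between strike (S05°E) and section (due east): β = 85°.
tan(apparent dip) = tan 17° · sin 85° = 0.3046
apparent dip = arctan 0.3046 = 16.94°

16.9°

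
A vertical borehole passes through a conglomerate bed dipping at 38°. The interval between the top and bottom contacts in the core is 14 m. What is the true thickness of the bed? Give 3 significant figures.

11.0 m

True thickness t = h · cos(dip) = 14 × cos 38°
t = 14 × 0.7880 = 11.032 m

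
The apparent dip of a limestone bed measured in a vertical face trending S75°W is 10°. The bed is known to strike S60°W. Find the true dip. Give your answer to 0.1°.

34.3°

β = acute angle between strike S60°W and section S75°W = 15°.
tan(true dip) = tan 10° / sin 15° = 0.6813
δ = arctan(0.6813) = 34.27°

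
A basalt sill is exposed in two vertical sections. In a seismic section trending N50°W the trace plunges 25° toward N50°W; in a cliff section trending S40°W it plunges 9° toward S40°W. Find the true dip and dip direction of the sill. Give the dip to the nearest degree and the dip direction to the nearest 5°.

The two traces are lines in the plane: v₁ = (sin 310°·cos 25°, cos 310°·cos 25°, −sin 25°), v₂ = (sin 220°·cos 9°, cos 220°·cos 9°, −sin 9°).
Cross product v₁ × v₂ gives the pole to the plane: n ∝ (-0.411, 0.160, 0.895).
Dip δ = arctan(|n_h|/n_z) = arctan(0.441/0.895) = 26.2°.
The horizontal component of n points toward azimuth atan2(n_x, n_y) = 291°, the dip direction.

true dip 26°, dip direction 290°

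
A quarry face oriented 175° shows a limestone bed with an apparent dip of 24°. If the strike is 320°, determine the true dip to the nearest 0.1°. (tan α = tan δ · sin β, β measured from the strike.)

37.8°

The section is 35° from the strike.
tan δ = tan α / sin β = tan 24° / sin 35° = 0.4452 / 0.5736 = 0.7762
δ = arctan(0.7762) = 37.82°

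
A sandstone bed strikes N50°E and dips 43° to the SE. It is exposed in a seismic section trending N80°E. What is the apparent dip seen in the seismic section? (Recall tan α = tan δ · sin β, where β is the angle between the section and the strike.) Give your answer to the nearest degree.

25°

The section lies 30° from the strike.
tan α = tan 43° × sin 30° = 0.9325 × 0.5000 = 0.4663
apparent dip = arctan 0.4663 = 25.00°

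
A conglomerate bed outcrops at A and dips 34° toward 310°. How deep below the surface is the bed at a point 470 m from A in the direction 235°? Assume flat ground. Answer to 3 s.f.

82.1 m

The hole lies 75° from the dip direction, so the down-dip offset is 470 × cos 75° = 121.64 m.
Depth = down-dip offset × tan(dip) = 121.64 × tan 34° = 121.64 × 0.6745
Depth = 82.05 m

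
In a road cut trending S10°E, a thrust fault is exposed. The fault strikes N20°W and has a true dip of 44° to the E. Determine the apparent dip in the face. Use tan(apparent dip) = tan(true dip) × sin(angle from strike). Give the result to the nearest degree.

Angle between strike (N20°W) and section (S10°E): β = 10°.
tan(apparent dip) = tan 44° · sin 10° = 0.1677
α = arctan(0.1677) = 9.52°

10°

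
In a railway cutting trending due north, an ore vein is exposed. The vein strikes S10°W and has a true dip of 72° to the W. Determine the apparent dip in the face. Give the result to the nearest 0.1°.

The strike is S10°W and the section trends due north; the acute angle between them is β = 10°.
tan(apparent dip) = tan 72° · sin 10° = 0.5344
apparent dip = arctan 0.5344 = 28.12°

28.1°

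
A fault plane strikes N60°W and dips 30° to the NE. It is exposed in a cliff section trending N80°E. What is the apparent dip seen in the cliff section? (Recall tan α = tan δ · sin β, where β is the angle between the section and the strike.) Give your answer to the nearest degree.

20°

The section lies 40° from the strike.
tan(apparent dip) = tan 30° · sin 40° = 0.3711
α = arctan(0.3711) = 20.36°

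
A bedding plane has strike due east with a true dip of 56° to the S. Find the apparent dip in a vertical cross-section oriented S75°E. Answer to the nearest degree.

The strike is due east and the section trends S75°E; the acute angle between them is β = 15°.
tan(apparent dip) = tan 56° · sin 15° = 0.3837
α = arctan(0.3837) = 20.99°

21°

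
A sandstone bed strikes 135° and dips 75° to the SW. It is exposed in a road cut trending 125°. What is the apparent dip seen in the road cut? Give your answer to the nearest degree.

The strike is 135° and the section trends 125°; the acute angle between them is β = 10°.
tan α = tan 75° × sin 10° = 3.7321 × 0.1736 = 0.6481
apparent dip = arctan 0.6481 = 32.95°

33°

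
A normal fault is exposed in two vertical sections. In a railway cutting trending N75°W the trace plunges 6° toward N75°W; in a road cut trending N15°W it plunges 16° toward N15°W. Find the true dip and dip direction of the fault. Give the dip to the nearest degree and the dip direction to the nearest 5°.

Represent each trace as a vector plunging at its apparent dip toward its trend (east-north-up frame): v₁ = (-0.961, 0.257, -0.105), v₂ = (-0.249, 0.929, -0.276).
Cross product v₁ × v₂ gives the pole to the plane: n ∝ (-0.026, 0.239, 0.828).
Dip δ = arctan(|n_h|/n_z) = arctan(0.240/0.828) = 16.2°.
The horizontal component of n points toward azimuth atan2(n_x, n_y) = 354°, the dip direction.

true dip 16°, dip direction 355°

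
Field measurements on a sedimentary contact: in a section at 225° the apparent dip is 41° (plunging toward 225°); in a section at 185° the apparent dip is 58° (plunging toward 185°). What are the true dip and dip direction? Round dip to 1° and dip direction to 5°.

The two traces are lines in the plane: v₁ = (sin 225°·cos 41°, cos 225°·cos 41°, −sin 41°), v₂ = (sin 185°·cos 58°, cos 185°·cos 58°, −sin 58°).
The plane normal is n = v₁ × v₂ ∝ (0.106, -0.422, 0.257).
True dip = arccos(n_z / |n|) = arccos(0.5084) = 59.4°.
Dip direction = azimuth of (n_x, n_y) = atan2(0.106, -0.422) = 166°.

true dip 59°, dip direction 165°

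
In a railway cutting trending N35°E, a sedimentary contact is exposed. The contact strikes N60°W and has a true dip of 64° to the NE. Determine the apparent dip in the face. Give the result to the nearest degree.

64°

Angle between strike (N60°W) and section (N35°E): β = 85°.
tan α = tan 64° × sin 85° = 2.0503 × 0.9962 = 2.0425
α = arctan(2.0425) = 63.91°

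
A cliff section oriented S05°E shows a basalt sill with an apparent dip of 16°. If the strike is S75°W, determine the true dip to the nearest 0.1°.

16.2°

The section is 80° from the strike.
tan(true dip) = tan 16° / sin 80° = 0.2912
δ = arctan(0.2912) = 16.23°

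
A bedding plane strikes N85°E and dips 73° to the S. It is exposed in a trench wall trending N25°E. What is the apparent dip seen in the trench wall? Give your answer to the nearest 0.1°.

The strike is N85°E and the section trends N25°E; the acute angle between them is β = 60°.
tan α = tan 73° × sin 60° = 3.2709 × 0.8660 = 2.8326
apparent dip = arctan 2.8326 = 70.56°

70.6°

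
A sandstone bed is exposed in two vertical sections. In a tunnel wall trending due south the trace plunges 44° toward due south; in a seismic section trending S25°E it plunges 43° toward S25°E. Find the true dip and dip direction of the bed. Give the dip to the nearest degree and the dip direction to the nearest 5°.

Represent each trace as a vector plunging at its apparent dip toward its trend (east-north-up frame): v₁ = (0.000, -0.719, -0.695), v₂ = (0.309, -0.663, -0.682).
Cross product v₁ × v₂ gives the pole to the plane: n ∝ (0.030, -0.215, 0.222).
True dip = arccos(n_z / |n|) = arccos(0.7159) = 44.3°.
Dip direction = azimuth of (n_x, n_y) = atan2(0.030, -0.215) = 172°.

true dip 44°, dip direction 170°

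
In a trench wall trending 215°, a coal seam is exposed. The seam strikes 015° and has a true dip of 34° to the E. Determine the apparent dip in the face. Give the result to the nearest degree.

The strike is 015° and the section trends 215°; the acute angle between them is β = 20°.
tan(apparent dip) = tan 34° · sin 20° = 0.2307
α = arctan(0.2307) = 12.99°

13°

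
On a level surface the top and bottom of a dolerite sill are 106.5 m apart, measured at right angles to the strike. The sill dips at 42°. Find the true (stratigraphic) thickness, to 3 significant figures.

71.3 m

True thickness t = w · sin(dip) = 106.5 × sin 42°
t = 106.5 × 0.6691 = 71.262 m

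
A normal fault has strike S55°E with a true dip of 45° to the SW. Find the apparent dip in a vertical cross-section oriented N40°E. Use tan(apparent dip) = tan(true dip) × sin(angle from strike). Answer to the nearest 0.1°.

44.9°

Angle between strike (S55°E) and section (N40°E): β = 85°.
tan α = tan 45° × sin 85° = 1.0000 × 0.9962 = 0.9962
α = arctan(0.9962) = 44.89°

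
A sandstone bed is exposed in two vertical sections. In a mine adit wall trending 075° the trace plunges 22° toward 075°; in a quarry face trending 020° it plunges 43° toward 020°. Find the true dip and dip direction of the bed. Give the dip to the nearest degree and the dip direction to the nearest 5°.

Represent each trace as a vector plunging at its apparent dip toward its trend (east-north-up frame): v₁ = (0.896, 0.240, -0.375), v₂ = (0.250, 0.687, -0.682).
The plane normal is n = v₁ × v₂ ∝ (0.094, 0.517, 0.555).
Dip δ = arctan(|n_h|/n_z) = arctan(0.526/0.555) = 43.4°.
Dip direction = atan2(0.094, 0.517) = 10° (azimuth of n's horizontal projection).

true dip 43°, dip direction 010°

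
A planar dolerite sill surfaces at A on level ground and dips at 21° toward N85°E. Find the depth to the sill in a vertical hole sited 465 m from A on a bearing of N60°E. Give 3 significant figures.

162 m

The hole lies 25° from the dip direction, so the down-dip offset is 465 × cos 25° = 421.43 m.
Depth = down-dip offset × tan(dip) = 421.43 × tan 21° = 421.43 × 0.3839
Depth = 161.77 m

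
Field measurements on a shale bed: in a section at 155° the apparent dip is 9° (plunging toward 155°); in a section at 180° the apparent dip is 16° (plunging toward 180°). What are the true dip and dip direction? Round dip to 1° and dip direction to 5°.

The two traces are lines in the plane: v₁ = (sin 155°·cos 9°, cos 155°·cos 9°, −sin 9°), v₂ = (sin 180°·cos 16°, cos 180°·cos 16°, −sin 16°).
n = v₁ × v₂ = (-0.096, -0.115, 0.401) (taken with n_z > 0).
tan δ = √(n_x²+n_y²)/n_z = 0.150/0.401, so δ = 20.5°.
Dip direction = atan2(-0.096, -0.115) = 220° (azimuth of n's horizontal projection).

true dip 21°, dip direction 220°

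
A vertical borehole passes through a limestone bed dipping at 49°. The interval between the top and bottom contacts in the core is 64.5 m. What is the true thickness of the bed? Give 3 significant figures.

True thickness t = h · cos(dip) = 64.5 × cos 49°
t = 64.5 × 0.6561 = 42.316 m

42.3 m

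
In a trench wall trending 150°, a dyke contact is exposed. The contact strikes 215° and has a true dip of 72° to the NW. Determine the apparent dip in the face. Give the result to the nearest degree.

Angle between strike (215°) and section (150°): β = 65°.
tan α = tan 72° × sin 65° = 3.0777 × 0.9063 = 2.7893
α = arctan(2.7893) = 70.28°

70°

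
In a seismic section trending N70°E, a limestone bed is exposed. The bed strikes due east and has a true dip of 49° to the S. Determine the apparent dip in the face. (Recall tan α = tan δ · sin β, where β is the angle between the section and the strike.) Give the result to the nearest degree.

The strike is due east and the section trends N70°E; the acute angle between them is β = 20°.
tan α = tan 49° × sin 20° = 1.1504 × 0.3420 = 0.3934
α = arctan(0.3934) = 21.48°

21°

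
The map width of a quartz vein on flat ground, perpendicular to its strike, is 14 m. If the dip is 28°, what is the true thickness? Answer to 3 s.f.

True thickness t = w · sin(dip) = 14 × sin 28°
t = 14 × 0.4695 = 6.573 m

6.57 m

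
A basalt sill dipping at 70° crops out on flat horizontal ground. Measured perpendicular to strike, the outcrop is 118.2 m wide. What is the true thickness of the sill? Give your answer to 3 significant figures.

True thickness t = w · sin(dip) = 118.2 × sin 70°
t = 118.2 × 0.9397 = 111.072 m

111 m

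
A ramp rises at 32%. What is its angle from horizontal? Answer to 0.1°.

tan θ = 32/100 = 0.3200
θ = arctan(0.3200) = 17.74°

17.7°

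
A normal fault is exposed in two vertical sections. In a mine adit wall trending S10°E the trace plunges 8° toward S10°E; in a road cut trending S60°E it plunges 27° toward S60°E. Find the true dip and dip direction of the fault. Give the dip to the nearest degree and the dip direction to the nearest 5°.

true dip 29°, dip direction 095°

The two traces are lines in the plane: v₁ = (sin 170°·cos 8°, cos 170°·cos 8°, −sin 8°), v₂ = (sin 120°·cos 27°, cos 120°·cos 27°, −sin 27°).
The plane normal is n = v₁ × v₂ ∝ (0.381, -0.029, 0.676).
Dip δ = arctan(|n_h|/n_z) = arctan(0.382/0.676) = 29.5°.
Dip direction = azimuth of (n_x, n_y) = atan2(0.381, -0.029) = 94°.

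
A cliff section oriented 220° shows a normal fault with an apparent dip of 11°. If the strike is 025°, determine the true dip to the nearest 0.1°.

β = acute angle between strike 025° and section 220° = 15°.
tan δ = tan α / sin β = tan 11° / sin 15° = 0.1944 / 0.2588 = 0.7510
δ = arctan(0.7510) = 36.91°

36.9°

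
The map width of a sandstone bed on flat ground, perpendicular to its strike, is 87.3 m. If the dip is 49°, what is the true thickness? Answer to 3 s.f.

True thickness t = w · sin(dip) = 87.3 × sin 49°
t = 87.3 × 0.7547 = 65.886 m

65.9 m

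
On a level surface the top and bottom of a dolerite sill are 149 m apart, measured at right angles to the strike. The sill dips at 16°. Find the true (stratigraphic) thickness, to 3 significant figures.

41.1 m

True thickness t = w · sin(dip) = 149 × sin 16°
t = 149 × 0.2756 = 41.070 m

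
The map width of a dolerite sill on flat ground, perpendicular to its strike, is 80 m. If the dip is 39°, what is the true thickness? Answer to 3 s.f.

True thickness t = w · sin(dip) = 80 × sin 39°
t = 80 × 0.6293 = 50.346 m

50.3 m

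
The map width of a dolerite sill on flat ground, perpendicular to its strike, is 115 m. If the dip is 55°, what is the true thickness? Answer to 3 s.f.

True thickness t = w · sin(dip) = 115 × sin 55°
t = 115 × 0.8192 = 94.202 m

94.2 m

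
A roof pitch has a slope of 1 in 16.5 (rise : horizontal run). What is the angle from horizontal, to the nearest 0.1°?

3.5°

tan θ = 1/16.5 = 0.0606
θ = arctan(0.0606) = 3.47°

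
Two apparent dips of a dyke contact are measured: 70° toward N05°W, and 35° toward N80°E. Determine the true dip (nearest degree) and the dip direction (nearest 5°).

true dip 70°, dip direction 005°

The two traces are lines in the plane: v₁ = (sin 355°·cos 70°, cos 355°·cos 70°, −sin 70°), v₂ = (sin 80°·cos 35°, cos 80°·cos 35°, −sin 35°).
The plane normal is n = v₁ × v₂ ∝ (0.062, 0.775, 0.279).
True dip = arccos(n_z / |n|) = arccos(0.3378) = 70.3°.
The horizontal component of n points toward azimuth atan2(n_x, n_y) = 5°, the dip direction.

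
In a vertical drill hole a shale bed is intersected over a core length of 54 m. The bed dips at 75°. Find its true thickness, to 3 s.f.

14.0 m

True thickness t = h · cos(dip) = 54 × cos 75°
t = 54 × 0.2588 = 13.976 m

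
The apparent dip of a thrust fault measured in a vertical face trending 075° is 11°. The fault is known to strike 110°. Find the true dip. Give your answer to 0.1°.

β = acute angle between strike 110° and section 075° = 35°.
tan(true dip) = tan 11° / sin 35° = 0.3389
true dip = arctan 0.3389 = 18.72°

18.7°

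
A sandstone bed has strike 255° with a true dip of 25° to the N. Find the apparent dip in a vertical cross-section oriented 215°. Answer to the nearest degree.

Angle between strike (255°) and section (215°): β = 40°.
tan α = tan 25° × sin 40° = 0.4663 × 0.6428 = 0.2997
α = arctan(0.2997) = 16.69°

17°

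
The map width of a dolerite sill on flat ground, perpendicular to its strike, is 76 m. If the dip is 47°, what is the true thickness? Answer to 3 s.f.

55.6 m

True thickness t = w · sin(dip) = 76 × sin 47°
t = 76 × 0.7314 = 55.583 m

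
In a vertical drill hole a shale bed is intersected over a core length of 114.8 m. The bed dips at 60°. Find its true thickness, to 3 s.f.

57.4 m

True thickness t = h · cos(dip) = 114.8 × cos 60°
t = 114.8 × 0.5000 = 57.400 m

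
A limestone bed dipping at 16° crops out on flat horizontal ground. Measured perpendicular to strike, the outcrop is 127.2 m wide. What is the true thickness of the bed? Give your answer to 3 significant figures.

True thickness t = w · sin(dip) = 127.2 × sin 16°
t = 127.2 × 0.2756 = 35.061 m

35.1 m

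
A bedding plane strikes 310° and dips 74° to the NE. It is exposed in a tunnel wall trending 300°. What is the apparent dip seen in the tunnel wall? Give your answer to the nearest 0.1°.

The section lies 10° from the strike.
tan(apparent dip) = tan 74° · sin 10° = 0.6056
α = arctan(0.6056) = 31.20°

31.2°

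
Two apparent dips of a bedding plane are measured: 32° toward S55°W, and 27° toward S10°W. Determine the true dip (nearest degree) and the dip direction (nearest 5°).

true dip 32°, dip direction 225°

Each apparent-dip line lies in the plane. As unit vectors (x east, y north, z up), v₁ plunges 32°→S55°W and v₂ plunges 27°→S10°W.
The plane normal is n = v₁ × v₂ ∝ (-0.244, -0.233, 0.534).
True dip = arccos(n_z / |n|) = arccos(0.8453) = 32.3°.
Dip direction = azimuth of (n_x, n_y) = atan2(-0.244, -0.233) = 226°.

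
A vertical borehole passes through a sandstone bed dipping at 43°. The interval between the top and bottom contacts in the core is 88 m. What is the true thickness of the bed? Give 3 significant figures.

64.4 m

True thickness t = h · cos(dip) = 88 × cos 43°
t = 88 × 0.7314 = 64.359 m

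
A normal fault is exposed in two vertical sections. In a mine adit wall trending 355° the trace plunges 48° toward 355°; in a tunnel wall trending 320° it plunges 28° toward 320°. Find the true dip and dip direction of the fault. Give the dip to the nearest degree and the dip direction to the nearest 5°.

true dip 52°, dip direction 025°

Represent each trace as a vector plunging at its apparent dip toward its trend (east-north-up frame): v₁ = (-0.058, 0.667, -0.743), v₂ = (-0.568, 0.676, -0.469).
The plane normal is n = v₁ × v₂ ∝ (0.190, 0.394, 0.339).
tan δ = √(n_x²+n_y²)/n_z = 0.438/0.339, so δ = 52.2°.
Dip direction = atan2(0.190, 0.394) = 26° (azimuth of n's horizontal projection).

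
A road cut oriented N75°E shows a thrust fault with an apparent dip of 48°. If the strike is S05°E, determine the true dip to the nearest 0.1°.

The section is 80° from the strike.
tan δ = tan α / sin β = tan 48° / sin 80° = 1.1106 / 0.9848 = 1.1277
true dip = arctan 1.1277 = 48.44°

48.4°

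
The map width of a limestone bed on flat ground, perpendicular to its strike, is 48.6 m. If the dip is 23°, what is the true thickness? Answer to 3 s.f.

True thickness t = w · sin(dip) = 48.6 × sin 23°
t = 48.6 × 0.3907 = 18.990 m

19.0 m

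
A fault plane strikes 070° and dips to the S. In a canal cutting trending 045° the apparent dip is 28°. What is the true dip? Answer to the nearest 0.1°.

51.5°

The section is 25° from the strike.
tan(true dip) = tan 28° / sin 25° = 1.2581
true dip = arctan 1.2581 = 51.52°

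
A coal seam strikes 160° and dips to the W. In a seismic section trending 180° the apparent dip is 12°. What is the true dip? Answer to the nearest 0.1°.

The section is 20° from the strike.
tan δ = tan α / sin β = tan 12° / sin 20° = 0.2126 / 0.3420 = 0.6215
true dip = arctan 0.6215 = 31.86°

31.9°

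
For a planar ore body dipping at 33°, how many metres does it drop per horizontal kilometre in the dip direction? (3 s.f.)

649 m

drop per km = 1000 × tan 33° = 1000 × 0.6494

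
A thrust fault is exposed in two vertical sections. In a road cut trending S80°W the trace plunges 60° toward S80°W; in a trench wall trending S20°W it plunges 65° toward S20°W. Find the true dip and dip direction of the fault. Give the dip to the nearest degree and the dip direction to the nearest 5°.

The two traces are lines in the plane: v₁ = (sin 260°·cos 60°, cos 260°·cos 60°, −sin 60°), v₂ = (sin 200°·cos 65°, cos 200°·cos 65°, −sin 65°).
The plane normal is n = v₁ × v₂ ∝ (-0.265, -0.321, 0.183).
tan δ = √(n_x²+n_y²)/n_z = 0.416/0.183, so δ = 66.3°.
Dip direction = azimuth of (n_x, n_y) = atan2(-0.265, -0.321) = 220°.

true dip 66°, dip direction 220°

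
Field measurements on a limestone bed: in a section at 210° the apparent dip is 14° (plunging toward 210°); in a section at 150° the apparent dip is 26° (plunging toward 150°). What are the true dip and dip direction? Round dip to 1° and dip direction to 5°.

true dip 26°, dip direction 150°

The two traces are lines in the plane: v₁ = (sin 210°·cos 14°, cos 210°·cos 14°, −sin 14°), v₂ = (sin 150°·cos 26°, cos 150°·cos 26°, −sin 26°).
The plane normal is n = v₁ × v₂ ∝ (0.180, -0.321, 0.755).
Dip δ = arctan(|n_h|/n_z) = arctan(0.368/0.755) = 26.0°.
Dip direction = azimuth of (n_x, n_y) = atan2(0.180, -0.321) = 151°.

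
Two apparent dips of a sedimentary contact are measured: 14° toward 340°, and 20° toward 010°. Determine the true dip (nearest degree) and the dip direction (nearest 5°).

Each apparent-dip line lies in the plane. As unit vectors (x east, y north, z up), v₁ plunges 14°→340° and v₂ plunges 20°→010°.
n = v₁ × v₂ = (0.088, 0.153, 0.456) (taken with n_z > 0).
Dip δ = arctan(|n_h|/n_z) = arctan(0.176/0.456) = 21.2°.
Dip direction = azimuth of (n_x, n_y) = atan2(0.088, 0.153) = 30°.

true dip 21°, dip direction 030°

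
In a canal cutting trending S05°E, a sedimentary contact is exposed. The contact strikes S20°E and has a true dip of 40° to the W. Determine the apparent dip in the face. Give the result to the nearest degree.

12°

The section lies 15° from the strike.
tan(apparent dip) = tan 40° · sin 15° = 0.2172
apparent dip = arctan 0.2172 = 12.25°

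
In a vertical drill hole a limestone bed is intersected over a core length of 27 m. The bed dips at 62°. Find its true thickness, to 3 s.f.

12.7 m

True thickness t = h · cos(dip) = 27 × cos 62°
t = 27 × 0.4695 = 12.676 m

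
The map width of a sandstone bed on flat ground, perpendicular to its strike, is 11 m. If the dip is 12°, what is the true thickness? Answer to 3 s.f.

True thickness t = w · sin(dip) = 11 × sin 12°
t = 11 × 0.2079 = 2.287 m

2.29 m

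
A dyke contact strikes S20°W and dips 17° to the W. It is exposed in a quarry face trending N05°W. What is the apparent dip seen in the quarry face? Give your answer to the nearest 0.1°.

7.4°

Angle between strike (S20°W) and section (N05°W): β = 25°.
tan(apparent dip) = tan 17° · sin 25° = 0.1292
α = arctan(0.1292) = 7.36°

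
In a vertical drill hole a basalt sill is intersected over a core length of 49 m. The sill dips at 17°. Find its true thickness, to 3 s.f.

True thickness t = h · cos(dip) = 49 × cos 17°
t = 49 × 0.9563 = 46.859 m

46.9 m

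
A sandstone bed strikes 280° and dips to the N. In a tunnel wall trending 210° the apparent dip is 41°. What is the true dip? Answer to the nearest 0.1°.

The section is 70° from the strike.
tan δ = tan α / sin β = tan 41° / sin 70° = 0.8693 / 0.9397 = 0.9251
true dip = arctan 0.9251 = 42.77°

42.8°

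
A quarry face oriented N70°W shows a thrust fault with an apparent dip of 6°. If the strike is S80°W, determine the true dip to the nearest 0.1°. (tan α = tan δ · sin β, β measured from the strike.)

The section is 30° from the strike.
tan(true dip) = tan 6° / sin 30° = 0.2102
true dip = arctan 0.2102 = 11.87°

11.9°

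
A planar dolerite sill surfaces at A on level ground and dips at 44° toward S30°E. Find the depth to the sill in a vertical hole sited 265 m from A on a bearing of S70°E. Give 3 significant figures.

The hole lies 40° from the dip direction, so the down-dip offset is 265 × cos 40° = 203.00 m.
Depth = down-dip offset × tan(dip) = 203.00 × tan 44° = 203.00 × 0.9657
Depth = 196.04 m

196 m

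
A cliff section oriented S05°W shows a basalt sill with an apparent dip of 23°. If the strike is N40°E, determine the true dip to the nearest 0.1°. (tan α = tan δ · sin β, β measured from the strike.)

36.5°

β = acute angle between strike N40°E and section S05°W = 35°.
tan δ = tan α / sin β = tan 23° / sin 35° = 0.4245 / 0.5736 = 0.7400
true dip = arctan 0.7400 = 36.50°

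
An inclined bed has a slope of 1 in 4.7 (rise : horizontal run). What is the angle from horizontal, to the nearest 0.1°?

tan θ = 1/4.7 = 0.2128
θ = arctan(0.2128) = 12.01°

12.0°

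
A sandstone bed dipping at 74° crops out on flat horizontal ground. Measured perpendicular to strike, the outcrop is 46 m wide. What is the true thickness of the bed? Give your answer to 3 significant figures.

True thickness t = w · sin(dip) = 46 × sin 74°
t = 46 × 0.9613 = 44.218 m

44.2 m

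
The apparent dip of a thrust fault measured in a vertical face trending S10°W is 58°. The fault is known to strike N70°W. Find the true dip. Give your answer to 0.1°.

β = acute angle between strike N70°W and section S10°W = 80°.
tan(true dip) = tan 58° / sin 80° = 1.6250
true dip = arctan 1.6250 = 58.39°

58.4°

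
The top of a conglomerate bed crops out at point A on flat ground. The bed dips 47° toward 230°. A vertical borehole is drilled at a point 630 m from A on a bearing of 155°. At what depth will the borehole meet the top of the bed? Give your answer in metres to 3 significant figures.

The hole lies 75° from the dip direction, so the down-dip offset is 630 × cos 75° = 163.06 m.
Depth = down-dip offset × tan(dip) = 163.06 × tan 47° = 163.06 × 1.0724
Depth = 174.86 m

175 m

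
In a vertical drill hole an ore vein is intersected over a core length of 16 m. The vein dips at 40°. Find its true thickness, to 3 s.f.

12.3 m

True thickness t = h · cos(dip) = 16 × cos 40°
t = 16 × 0.7660 = 12.257 m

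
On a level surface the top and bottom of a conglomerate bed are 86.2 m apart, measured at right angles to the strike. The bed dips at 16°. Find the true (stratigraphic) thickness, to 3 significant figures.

23.8 m

True thickness t = w · sin(dip) = 86.2 × sin 16°
t = 86.2 × 0.2756 = 23.760 m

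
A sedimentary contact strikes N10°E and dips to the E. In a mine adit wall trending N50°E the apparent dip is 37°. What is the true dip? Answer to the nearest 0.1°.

49.5°

The section is 40° from the strike.
tan δ = tan α / sin β = tan 37° / sin 40° = 0.7536 / 0.6428 = 1.1723
δ = arctan(1.1723) = 49.54°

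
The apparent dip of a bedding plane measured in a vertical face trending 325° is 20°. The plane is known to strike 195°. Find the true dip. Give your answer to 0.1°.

25.4°

The section is 50° from the strike.
tan(true dip) = tan 20° / sin 50° = 0.4751
δ = arctan(0.4751) = 25.41°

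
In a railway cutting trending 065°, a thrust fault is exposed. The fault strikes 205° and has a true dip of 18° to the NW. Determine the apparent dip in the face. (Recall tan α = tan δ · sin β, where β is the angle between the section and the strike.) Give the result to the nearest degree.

The strike is 205° and the section trends 065°; the acute angle between them is β = 40°.
tan α = tan 18° × sin 40° = 0.3249 × 0.6428 = 0.2089
α = arctan(0.2089) = 11.80°

12°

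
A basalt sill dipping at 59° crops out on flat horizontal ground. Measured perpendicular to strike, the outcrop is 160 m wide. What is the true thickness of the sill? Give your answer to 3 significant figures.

True thickness t = w · sin(dip) = 160 × sin 59°
t = 160 × 0.8572 = 137.147 m

137 m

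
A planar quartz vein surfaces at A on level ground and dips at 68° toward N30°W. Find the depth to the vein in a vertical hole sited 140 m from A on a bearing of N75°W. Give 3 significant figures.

245 m

The hole lies 45° from the dip direction, so the down-dip offset is 140 × cos 45° = 98.99 m.
Depth = down-dip offset × tan(dip) = 98.99 × tan 68° = 98.99 × 2.4751
Depth = 245.02 m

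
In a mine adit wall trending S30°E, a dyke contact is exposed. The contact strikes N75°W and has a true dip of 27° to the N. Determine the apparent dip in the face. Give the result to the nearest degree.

20°

The strike is N75°W and the section trends S30°E; the acute angle between them is β = 45°.
tan α = tan 27° × sin 45° = 0.5095 × 0.7071 = 0.3603
apparent dip = arctan 0.3603 = 19.81°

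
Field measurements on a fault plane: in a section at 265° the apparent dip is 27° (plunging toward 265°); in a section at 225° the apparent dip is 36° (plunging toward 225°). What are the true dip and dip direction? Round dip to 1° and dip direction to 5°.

Each apparent-dip line lies in the plane. As unit vectors (x east, y north, z up), v₁ plunges 27°→265° and v₂ plunges 36°→225°.
The plane normal is n = v₁ × v₂ ∝ (-0.214, -0.262, 0.463).
True dip = arccos(n_z / |n|) = arccos(0.8076) = 36.1°.
Dip direction = atan2(-0.214, -0.262) = 219° (azimuth of n's horizontal projection).

true dip 36°, dip direction 220°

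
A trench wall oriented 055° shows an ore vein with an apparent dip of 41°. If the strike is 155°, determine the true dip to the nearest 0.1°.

β = acute angle between strike 155° and section 055° = 80°.
tan δ = tan α / sin β = tan 41° / sin 80° = 0.8693 / 0.9848 = 0.8827
true dip = arctan 0.8827 = 41.43°

41.4°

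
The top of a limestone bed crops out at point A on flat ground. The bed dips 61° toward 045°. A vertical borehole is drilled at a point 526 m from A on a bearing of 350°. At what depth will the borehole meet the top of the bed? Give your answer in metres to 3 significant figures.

544 m

The hole lies 55° from the dip direction, so the down-dip offset is 526 × cos 55° = 301.70 m.
Depth = down-dip offset × tan(dip) = 301.70 × tan 61° = 301.70 × 1.8040
Depth = 544.28 m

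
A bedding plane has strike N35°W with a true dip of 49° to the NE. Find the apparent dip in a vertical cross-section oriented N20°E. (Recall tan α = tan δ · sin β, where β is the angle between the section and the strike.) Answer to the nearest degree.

43°

The section lies 55° from the strike.
tan(apparent dip) = tan 49° · sin 55° = 0.9423
α = arctan(0.9423) = 43.30°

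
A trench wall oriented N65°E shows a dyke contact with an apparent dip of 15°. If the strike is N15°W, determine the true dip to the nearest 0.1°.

15.2°

The section is 80° from the strike.
tan δ = tan α / sin β = tan 15° / sin 80° = 0.2679 / 0.9848 = 0.2721
δ = arctan(0.2721) = 15.22°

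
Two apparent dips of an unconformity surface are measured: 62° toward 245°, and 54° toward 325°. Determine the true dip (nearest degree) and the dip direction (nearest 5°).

The two traces are lines in the plane: v₁ = (sin 245°·cos 62°, cos 245°·cos 62°, −sin 62°), v₂ = (sin 325°·cos 54°, cos 325°·cos 54°, −sin 54°).
n = v₁ × v₂ = (-0.586, 0.047, 0.272) (taken with n_z > 0).
tan δ = √(n_x²+n_y²)/n_z = 0.587/0.272, so δ = 65.2°.
Dip direction = azimuth of (n_x, n_y) = atan2(-0.586, 0.047) = 275°.

true dip 65°, dip direction 275°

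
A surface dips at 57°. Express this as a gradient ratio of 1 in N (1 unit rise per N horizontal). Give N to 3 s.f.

1 in 0.649

1 : N means tan θ = 1/N, so N = 1/tan 57° = 1/1.5399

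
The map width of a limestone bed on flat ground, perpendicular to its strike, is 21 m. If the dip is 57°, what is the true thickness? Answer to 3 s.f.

17.6 m

True thickness t = w · sin(dip) = 21 × sin 57°
t = 21 × 0.8387 = 17.612 m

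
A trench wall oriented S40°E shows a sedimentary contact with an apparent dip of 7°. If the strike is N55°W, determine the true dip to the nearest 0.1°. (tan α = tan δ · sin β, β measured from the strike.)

β = acute angle between strike N55°W and section S40°E = 15°.
tan(true dip) = tan 7° / sin 15° = 0.4744
δ = arctan(0.4744) = 25.38°

25.4°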